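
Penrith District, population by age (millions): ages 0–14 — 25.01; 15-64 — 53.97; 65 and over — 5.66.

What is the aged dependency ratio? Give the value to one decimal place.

Old-age dependency ratio: 10.5

Old-age dependency ratio = 5.66 / 53.97 × 100 = 10.5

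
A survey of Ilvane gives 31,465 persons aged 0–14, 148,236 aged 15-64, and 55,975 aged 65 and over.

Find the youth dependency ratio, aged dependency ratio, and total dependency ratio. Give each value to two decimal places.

Youth dependency ratio: 21.23
Old-age dependency ratio: 37.76
Total dependency ratio: 58.99

Youth dependency ratio = 31,465 / 148,236 × 100 = 21.23
Old-age dependency ratio = 55,975 / 148,236 × 100 = 37.76
Total dependency ratio = (31,465 + 55,975) / 148,236 × 100 = 87,440 / 148,236 × 100 = 58.99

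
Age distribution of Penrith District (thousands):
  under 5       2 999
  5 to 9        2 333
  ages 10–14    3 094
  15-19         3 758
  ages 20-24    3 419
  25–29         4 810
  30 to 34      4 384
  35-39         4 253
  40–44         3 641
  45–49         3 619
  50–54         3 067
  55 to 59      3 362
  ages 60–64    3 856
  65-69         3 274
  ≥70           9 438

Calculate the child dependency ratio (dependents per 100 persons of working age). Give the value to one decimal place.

Youth dependency ratio: 22.1

0–14: 2 999 + 2 333 + 3 094 = 8 426
15–64: 3 758 + 3 419 + 4 810 + 4 384 + 4 253 + 3 641 + 3 619 + 3 067 + 3 362 + 3 856 = 38 169
65+: 3 274 + 9 438 = 12 712
Youth dependency ratio = 8 426 / 38 169 × 100 = 22.1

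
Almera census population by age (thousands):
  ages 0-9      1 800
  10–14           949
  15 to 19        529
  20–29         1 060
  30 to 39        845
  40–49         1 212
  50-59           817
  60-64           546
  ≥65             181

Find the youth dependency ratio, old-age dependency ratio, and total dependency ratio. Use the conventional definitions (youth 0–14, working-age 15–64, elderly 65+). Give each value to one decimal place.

Youth dependency ratio: 54.9
Old-age dependency ratio: 3.6
Total dependency ratio: 58.5

0–14: 1 800 + 949 = 2 749
15–64: 529 + 1 060 + 845 + 1 212 + 817 + 546 = 5 009
65+: 181
Youth dependency ratio = 2 749 / 5 009 × 100 = 54.9
Old-age dependency ratio = 181 / 5 009 × 100 = 3.6
Total dependency ratio = (2 749 + 181) / 5 009 × 100 = 2 930 / 5 009 × 100 = 58.5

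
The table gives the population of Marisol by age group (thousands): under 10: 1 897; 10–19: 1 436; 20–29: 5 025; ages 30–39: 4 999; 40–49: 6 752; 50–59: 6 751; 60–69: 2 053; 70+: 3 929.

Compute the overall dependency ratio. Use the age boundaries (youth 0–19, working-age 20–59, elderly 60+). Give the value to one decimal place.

0–19: 1 897 + 1 436 = 3 333
20–59: 5 025 + 4 999 + 6 752 + 6 751 = 23 527
60+: 2 053 + 3 929 = 5 982
Total dependency ratio = (3 333 + 5 982) / 23 527 × 100 = 9 315 / 23 527 × 100 = 39.6

Total dependency ratio: 39.6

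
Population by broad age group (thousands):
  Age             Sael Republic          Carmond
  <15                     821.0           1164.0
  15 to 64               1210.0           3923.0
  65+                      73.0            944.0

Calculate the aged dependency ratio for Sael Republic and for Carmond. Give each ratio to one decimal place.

Sael Republic: 6.0
Carmond: 24.1

Sael Republic: 73.0 / 1210.0 × 100 = 6.0
Carmond: 944.0 / 3923.0 × 100 = 24.1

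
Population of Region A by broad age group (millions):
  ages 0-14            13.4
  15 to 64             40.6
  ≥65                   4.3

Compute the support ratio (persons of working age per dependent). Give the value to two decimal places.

Support ratio = 40.6 / (13.4 + 4.3) = 40.6 / 17.7 = 2.29

Support ratio: 2.29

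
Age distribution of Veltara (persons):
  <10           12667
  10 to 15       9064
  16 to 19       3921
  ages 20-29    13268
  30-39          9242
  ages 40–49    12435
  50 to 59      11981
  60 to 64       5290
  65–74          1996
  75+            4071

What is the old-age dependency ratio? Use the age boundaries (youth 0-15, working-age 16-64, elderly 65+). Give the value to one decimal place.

0–15: 12667 + 9064 = 21731
16–64: 3921 + 13268 + 9242 + 12435 + 11981 + 5290 = 56137
65+: 1996 + 4071 = 6067
Old-age dependency ratio = 6067 / 56137 × 100 = 10.8

Old-age dependency ratio: 10.8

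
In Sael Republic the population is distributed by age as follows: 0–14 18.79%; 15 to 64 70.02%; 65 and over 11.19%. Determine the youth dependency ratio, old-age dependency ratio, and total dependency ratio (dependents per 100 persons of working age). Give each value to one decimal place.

Youth dependency ratio = 18.79 / 70.02 × 100 = 26.8
Old-age dependency ratio = 11.19 / 70.02 × 100 = 16.0
Total dependency ratio = (18.79 + 11.19) / 70.02 × 100 = 29.98 / 70.02 × 100 = 42.8

Youth dependency ratio: 26.8
Old-age dependency ratio: 16.0
Total dependency ratio: 42.8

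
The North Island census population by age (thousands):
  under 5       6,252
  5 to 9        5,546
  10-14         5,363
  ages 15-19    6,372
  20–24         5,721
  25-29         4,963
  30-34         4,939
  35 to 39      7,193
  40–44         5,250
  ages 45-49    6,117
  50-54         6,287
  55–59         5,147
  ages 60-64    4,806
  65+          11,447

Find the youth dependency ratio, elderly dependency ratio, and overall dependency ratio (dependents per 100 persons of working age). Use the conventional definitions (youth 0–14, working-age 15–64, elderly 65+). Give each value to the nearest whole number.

Youth dependency ratio: 30
Old-age dependency ratio: 20
Total dependency ratio: 50

0–14: 6,252 + 5,546 + 5,363 = 17,161
15–64: 6,372 + 5,721 + 4,963 + 4,939 + 7,193 + 5,250 + 6,117 + 6,287 + 5,147 + 4,806 = 56,795
65+: 11,447
Youth dependency ratio = 17,161 / 56,795 × 100 = 30
Old-age dependency ratio = 11,447 / 56,795 × 100 = 20
Total dependency ratio = (17,161 + 11,447) / 56,795 × 100 = 28,608 / 56,795 × 100 = 50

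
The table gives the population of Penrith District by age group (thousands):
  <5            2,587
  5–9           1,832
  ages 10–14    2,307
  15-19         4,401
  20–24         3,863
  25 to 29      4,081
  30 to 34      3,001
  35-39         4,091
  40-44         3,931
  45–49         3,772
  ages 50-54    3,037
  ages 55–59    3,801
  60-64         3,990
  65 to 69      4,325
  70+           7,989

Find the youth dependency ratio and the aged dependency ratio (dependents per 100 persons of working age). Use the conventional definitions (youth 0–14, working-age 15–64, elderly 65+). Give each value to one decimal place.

Youth dependency ratio: 17.7
Old-age dependency ratio: 32.4

0–14: 2,587 + 1,832 + 2,307 = 6,726
15–64: 4,401 + 3,863 + 4,081 + 3,001 + 4,091 + 3,931 + 3,772 + 3,037 + 3,801 + 3,990 = 37,968
65+: 4,325 + 7,989 = 12,314
Youth dependency ratio = 6,726 / 37,968 × 100 = 17.7
Old-age dependency ratio = 12,314 / 37,968 × 100 = 32.4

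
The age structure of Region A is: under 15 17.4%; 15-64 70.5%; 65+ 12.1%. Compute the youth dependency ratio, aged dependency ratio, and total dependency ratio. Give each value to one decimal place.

Youth dependency ratio = 17.4 / 70.5 × 100 = 24.7
Old-age dependency ratio = 12.1 / 70.5 × 100 = 17.2
Total dependency ratio = (17.4 + 12.1) / 70.5 × 100 = 29.5 / 70.5 × 100 = 41.8

Youth dependency ratio: 24.7
Old-age dependency ratio: 17.2
Total dependency ratio: 41.8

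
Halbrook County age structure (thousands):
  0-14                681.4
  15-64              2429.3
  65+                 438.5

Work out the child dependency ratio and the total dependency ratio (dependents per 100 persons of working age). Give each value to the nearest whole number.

Youth dependency ratio = 681.4 / 2429.3 × 100 = 28
Total dependency ratio = (681.4 + 438.5) / 2429.3 × 100 = 1119.9 / 2429.3 × 100 = 46

Youth dependency ratio: 28
Total dependency ratio: 46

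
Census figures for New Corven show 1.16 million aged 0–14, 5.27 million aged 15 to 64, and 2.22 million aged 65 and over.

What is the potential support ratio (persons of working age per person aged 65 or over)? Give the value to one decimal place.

Potential support ratio: 2.4

Potential support ratio = 5.27 / 2.22 = 2.4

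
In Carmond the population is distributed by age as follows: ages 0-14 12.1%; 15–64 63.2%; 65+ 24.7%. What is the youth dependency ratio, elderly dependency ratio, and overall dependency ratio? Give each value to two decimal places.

Youth dependency ratio = 12.1 / 63.2 × 100 = 19.15
Old-age dependency ratio = 24.7 / 63.2 × 100 = 39.08
Total dependency ratio = (12.1 + 24.7) / 63.2 × 100 = 36.8 / 63.2 × 100 = 58.23

Youth dependency ratio: 19.15
Old-age dependency ratio: 39.08
Total dependency ratio: 58.23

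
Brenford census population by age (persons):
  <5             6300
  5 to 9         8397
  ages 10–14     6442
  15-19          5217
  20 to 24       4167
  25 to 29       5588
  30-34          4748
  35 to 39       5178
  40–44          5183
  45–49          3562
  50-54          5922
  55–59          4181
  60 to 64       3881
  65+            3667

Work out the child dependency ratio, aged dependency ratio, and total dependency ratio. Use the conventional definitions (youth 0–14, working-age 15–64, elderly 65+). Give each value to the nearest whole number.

Youth dependency ratio: 44
Old-age dependency ratio: 8
Total dependency ratio: 52

0–14: 6300 + 8397 + 6442 = 21139
15–64: 5217 + 4167 + 5588 + 4748 + 5178 + 5183 + 3562 + 5922 + 4181 + 3881 = 47627
65+: 3667
Youth dependency ratio = 21139 / 47627 × 100 = 44
Old-age dependency ratio = 3667 / 47627 × 100 = 8
Total dependency ratio = (21139 + 3667) / 47627 × 100 = 24806 / 47627 × 100 = 52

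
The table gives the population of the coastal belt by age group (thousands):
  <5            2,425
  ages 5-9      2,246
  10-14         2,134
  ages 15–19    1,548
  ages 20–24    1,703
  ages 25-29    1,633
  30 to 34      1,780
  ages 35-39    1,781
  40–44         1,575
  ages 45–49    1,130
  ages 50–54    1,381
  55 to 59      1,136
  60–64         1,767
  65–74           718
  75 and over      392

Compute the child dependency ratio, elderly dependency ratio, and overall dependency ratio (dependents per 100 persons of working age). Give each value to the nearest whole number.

0–14: 2,425 + 2,246 + 2,134 = 6,805
15–64: 1,548 + 1,703 + 1,633 + 1,780 + 1,781 + 1,575 + 1,130 + 1,381 + 1,136 + 1,767 = 15,434
65+: 718 + 392 = 1,110
Youth dependency ratio = 6,805 / 15,434 × 100 = 44
Old-age dependency ratio = 1,110 / 15,434 × 100 = 7
Total dependency ratio = (6,805 + 1,110) / 15,434 × 100 = 7,915 / 15,434 × 100 = 51

Youth dependency ratio: 44
Old-age dependency ratio: 7
Total dependency ratio: 51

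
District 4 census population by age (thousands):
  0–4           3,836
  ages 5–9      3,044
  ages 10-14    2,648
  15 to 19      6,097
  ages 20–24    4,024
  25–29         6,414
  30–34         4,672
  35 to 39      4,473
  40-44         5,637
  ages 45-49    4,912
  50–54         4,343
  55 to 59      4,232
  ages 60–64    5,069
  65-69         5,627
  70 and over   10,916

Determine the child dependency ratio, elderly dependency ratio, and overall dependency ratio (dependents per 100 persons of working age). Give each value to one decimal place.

Youth dependency ratio: 19.1
Old-age dependency ratio: 33.2
Total dependency ratio: 52.3

0–14: 3,836 + 3,044 + 2,648 = 9,528
15–64: 6,097 + 4,024 + 6,414 + 4,672 + 4,473 + 5,637 + 4,912 + 4,343 + 4,232 + 5,069 = 49,873
65+: 5,627 + 10,916 = 16,543
Youth dependency ratio = 9,528 / 49,873 × 100 = 19.1
Old-age dependency ratio = 16,543 / 49,873 × 100 = 33.2
Total dependency ratio = (9,528 + 16,543) / 49,873 × 100 = 26,071 / 49,873 × 100 = 52.3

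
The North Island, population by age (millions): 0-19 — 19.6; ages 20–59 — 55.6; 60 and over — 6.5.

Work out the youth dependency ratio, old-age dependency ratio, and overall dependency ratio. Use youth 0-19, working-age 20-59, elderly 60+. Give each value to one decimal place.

Youth dependency ratio: 35.3
Old-age dependency ratio: 11.7
Total dependency ratio: 46.9

Youth dependency ratio = 19.6 / 55.6 × 100 = 35.3
Old-age dependency ratio = 6.5 / 55.6 × 100 = 11.7
Total dependency ratio = (19.6 + 6.5) / 55.6 × 100 = 26.1 / 55.6 × 100 = 46.9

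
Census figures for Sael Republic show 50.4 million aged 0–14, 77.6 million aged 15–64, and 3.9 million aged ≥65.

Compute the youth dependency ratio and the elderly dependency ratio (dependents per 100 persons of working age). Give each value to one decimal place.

Youth dependency ratio = 50.4 / 77.6 × 100 = 64.9
Old-age dependency ratio = 3.9 / 77.6 × 100 = 5.0

Youth dependency ratio: 64.9
Old-age dependency ratio: 5.0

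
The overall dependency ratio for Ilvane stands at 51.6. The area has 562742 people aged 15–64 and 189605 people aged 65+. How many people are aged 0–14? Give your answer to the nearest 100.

Total dependency ratio = (youth + elderly) / working-age × 100
51.6 = (Y + 189605) / 562742 × 100
⇒ 100800

Aged 0–14: 100800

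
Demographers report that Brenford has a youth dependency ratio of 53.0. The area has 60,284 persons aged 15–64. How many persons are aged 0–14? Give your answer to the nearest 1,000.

Youth dependency ratio = youth / working-age × 100
53.0 = Y / 60,284 × 100
⇒ 32,000

Aged 0–14: 32,000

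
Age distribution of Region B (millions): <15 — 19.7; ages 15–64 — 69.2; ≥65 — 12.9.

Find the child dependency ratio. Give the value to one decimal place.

Youth dependency ratio: 28.5

Youth dependency ratio = 19.7 / 69.2 × 100 = 28.5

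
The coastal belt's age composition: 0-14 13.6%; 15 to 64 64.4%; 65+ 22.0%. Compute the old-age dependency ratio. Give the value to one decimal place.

Old-age dependency ratio = 22.0 / 64.4 × 100 = 34.2

Old-age dependency ratio: 34.2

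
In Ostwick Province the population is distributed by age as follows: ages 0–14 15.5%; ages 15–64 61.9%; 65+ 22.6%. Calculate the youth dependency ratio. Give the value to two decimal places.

Youth dependency ratio = 15.5 / 61.9 × 100 = 25.04

Youth dependency ratio: 25.04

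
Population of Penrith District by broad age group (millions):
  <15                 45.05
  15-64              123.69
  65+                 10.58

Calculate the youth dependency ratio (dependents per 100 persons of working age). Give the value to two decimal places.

Youth dependency ratio: 36.42

Youth dependency ratio = 45.05 / 123.69 × 100 = 36.42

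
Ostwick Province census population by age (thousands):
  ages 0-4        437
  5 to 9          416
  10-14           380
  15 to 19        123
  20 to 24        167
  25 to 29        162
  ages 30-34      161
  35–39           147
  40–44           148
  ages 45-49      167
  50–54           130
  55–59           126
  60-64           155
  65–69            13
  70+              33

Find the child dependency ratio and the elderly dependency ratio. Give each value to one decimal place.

Youth dependency ratio: 83.0
Old-age dependency ratio: 3.1

0–14: 437 + 416 + 380 = 1 233
15–64: 123 + 167 + 162 + 161 + 147 + 148 + 167 + 130 + 126 + 155 = 1 486
65+: 13 + 33 = 46
Youth dependency ratio = 1 233 / 1 486 × 100 = 83.0
Old-age dependency ratio = 46 / 1 486 × 100 = 3.1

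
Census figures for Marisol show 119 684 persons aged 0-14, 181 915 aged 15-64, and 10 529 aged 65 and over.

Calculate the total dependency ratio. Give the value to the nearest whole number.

Total dependency ratio: 72

Total dependency ratio = (119 684 + 10 529) / 181 915 × 100 = 130 213 / 181 915 × 100 = 72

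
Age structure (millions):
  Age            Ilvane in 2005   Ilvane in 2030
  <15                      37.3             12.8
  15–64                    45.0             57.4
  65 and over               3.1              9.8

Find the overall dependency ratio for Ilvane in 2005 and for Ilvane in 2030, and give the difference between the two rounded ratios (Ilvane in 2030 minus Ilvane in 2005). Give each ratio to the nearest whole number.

Ilvane in 2005: (37.3 + 3.1) / 45.0 × 100 = 40.4 / 45.0 × 100 = 90
Ilvane in 2030: (12.8 + 9.8) / 57.4 × 100 = 22.6 / 57.4 × 100 = 39

Ilvane in 2005: 90
Ilvane in 2030: 39
Difference: -51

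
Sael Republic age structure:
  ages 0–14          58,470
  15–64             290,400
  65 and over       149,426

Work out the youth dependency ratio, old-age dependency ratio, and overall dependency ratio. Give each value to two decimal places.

Youth dependency ratio = 58,470 / 290,400 × 100 = 20.13
Old-age dependency ratio = 149,426 / 290,400 × 100 = 51.46
Total dependency ratio = (58,470 + 149,426) / 290,400 × 100 = 207,896 / 290,400 × 100 = 71.59

Youth dependency ratio: 20.13
Old-age dependency ratio: 51.46
Total dependency ratio: 71.59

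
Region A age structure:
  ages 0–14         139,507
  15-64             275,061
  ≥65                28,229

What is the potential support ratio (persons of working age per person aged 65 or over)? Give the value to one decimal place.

Potential support ratio = 275,061 / 28,229 = 9.7

Potential support ratio: 9.7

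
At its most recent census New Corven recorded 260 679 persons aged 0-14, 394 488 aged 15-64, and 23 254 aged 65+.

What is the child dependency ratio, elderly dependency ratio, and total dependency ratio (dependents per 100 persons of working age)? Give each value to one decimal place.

Youth dependency ratio: 66.1
Old-age dependency ratio: 5.9
Total dependency ratio: 72.0

Youth dependency ratio = 260 679 / 394 488 × 100 = 66.1
Old-age dependency ratio = 23 254 / 394 488 × 100 = 5.9
Total dependency ratio = (260 679 + 23 254) / 394 488 × 100 = 283 933 / 394 488 × 100 = 72.0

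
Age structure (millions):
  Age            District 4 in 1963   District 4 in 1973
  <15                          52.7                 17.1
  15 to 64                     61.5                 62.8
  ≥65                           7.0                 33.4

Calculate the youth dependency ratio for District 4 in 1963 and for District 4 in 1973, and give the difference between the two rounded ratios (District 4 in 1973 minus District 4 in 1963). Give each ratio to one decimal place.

District 4 in 1963: 85.7
District 4 in 1973: 27.2
Difference: -58.5

District 4 in 1963: 52.7 / 61.5 × 100 = 85.7
District 4 in 1973: 17.1 / 62.8 × 100 = 27.2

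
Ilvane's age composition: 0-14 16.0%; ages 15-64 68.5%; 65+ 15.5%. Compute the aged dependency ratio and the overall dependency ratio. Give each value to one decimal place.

Old-age dependency ratio: 22.6
Total dependency ratio: 46.0

Old-age dependency ratio = 15.5 / 68.5 × 100 = 22.6
Total dependency ratio = (16.0 + 15.5) / 68.5 × 100 = 31.5 / 68.5 × 100 = 46.0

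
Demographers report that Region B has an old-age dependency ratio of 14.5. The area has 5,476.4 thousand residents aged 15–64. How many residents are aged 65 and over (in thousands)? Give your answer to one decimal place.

Aged 65 and over: 794.1

Old-age dependency ratio = elderly / working-age × 100
14.5 = E / 5,476.4 × 100
⇒ 794.1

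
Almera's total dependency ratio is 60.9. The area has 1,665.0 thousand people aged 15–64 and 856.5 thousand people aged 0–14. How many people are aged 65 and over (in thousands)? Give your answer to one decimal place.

Aged 65 and over: 157.5

Total dependency ratio = (youth + elderly) / working-age × 100
60.9 = (856.5 + E) / 1,665.0 × 100
⇒ 157.5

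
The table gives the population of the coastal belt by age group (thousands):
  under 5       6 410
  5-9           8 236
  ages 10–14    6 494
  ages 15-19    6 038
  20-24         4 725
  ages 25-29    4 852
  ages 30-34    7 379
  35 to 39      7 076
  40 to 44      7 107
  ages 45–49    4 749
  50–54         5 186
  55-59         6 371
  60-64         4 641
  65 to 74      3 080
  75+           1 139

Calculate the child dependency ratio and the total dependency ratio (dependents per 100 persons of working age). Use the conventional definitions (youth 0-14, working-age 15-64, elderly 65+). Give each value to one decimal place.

Youth dependency ratio: 36.4
Total dependency ratio: 43.6

0–14: 6 410 + 8 236 + 6 494 = 21 140
15–64: 6 038 + 4 725 + 4 852 + 7 379 + 7 076 + 7 107 + 4 749 + 5 186 + 6 371 + 4 641 = 58 124
65+: 3 080 + 1 139 = 4 219
Youth dependency ratio = 21 140 / 58 124 × 100 = 36.4
Total dependency ratio = (21 140 + 4 219) / 58 124 × 100 = 25 359 / 58 124 × 100 = 43.6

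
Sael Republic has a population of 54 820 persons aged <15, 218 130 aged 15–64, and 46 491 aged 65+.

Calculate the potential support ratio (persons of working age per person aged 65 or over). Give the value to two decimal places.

Potential support ratio: 4.69

Potential support ratio = 218 130 / 46 491 = 4.69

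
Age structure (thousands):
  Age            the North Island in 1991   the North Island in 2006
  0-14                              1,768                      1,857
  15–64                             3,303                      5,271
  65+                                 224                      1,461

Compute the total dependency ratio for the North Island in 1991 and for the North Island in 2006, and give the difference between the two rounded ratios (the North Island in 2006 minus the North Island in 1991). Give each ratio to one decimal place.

the North Island in 1991: 60.3
the North Island in 2006: 62.9
Difference: +2.6

the North Island in 1991: (1,768 + 224) / 3,303 × 100 = 1,992 / 3,303 × 100 = 60.3
the North Island in 2006: (1,857 + 1,461) / 5,271 × 100 = 3,318 / 5,271 × 100 = 62.9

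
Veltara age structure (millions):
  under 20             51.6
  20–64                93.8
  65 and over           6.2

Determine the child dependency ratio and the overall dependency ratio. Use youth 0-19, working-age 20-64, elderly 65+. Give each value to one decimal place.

Youth dependency ratio: 55.0
Total dependency ratio: 61.6

Youth dependency ratio = 51.6 / 93.8 × 100 = 55.0
Total dependency ratio = (51.6 + 6.2) / 93.8 × 100 = 57.8 / 93.8 × 100 = 61.6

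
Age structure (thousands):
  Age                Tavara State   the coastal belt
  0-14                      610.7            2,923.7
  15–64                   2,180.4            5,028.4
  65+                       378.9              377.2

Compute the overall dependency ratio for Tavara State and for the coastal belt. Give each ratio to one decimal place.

Tavara State: 45.4
the coastal belt: 65.6

Tavara State: (610.7 + 378.9) / 2,180.4 × 100 = 989.6 / 2,180.4 × 100 = 45.4
the coastal belt: (2,923.7 + 377.2) / 5,028.4 × 100 = 3,300.9 / 5,028.4 × 100 = 65.6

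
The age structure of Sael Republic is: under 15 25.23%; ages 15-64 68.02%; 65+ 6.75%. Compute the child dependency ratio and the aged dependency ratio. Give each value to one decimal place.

Youth dependency ratio: 37.1
Old-age dependency ratio: 9.9

Youth dependency ratio = 25.23 / 68.02 × 100 = 37.1
Old-age dependency ratio = 6.75 / 68.02 × 100 = 9.9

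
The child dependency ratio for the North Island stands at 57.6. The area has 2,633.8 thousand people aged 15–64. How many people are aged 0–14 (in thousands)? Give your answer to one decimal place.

Aged 0–14: 1,517.1

Youth dependency ratio = youth / working-age × 100
57.6 = Y / 2,633.8 × 100
⇒ 1,517.1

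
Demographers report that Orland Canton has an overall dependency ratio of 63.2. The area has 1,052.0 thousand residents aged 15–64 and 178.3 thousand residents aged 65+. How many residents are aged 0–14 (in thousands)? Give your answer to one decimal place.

Aged 0–14: 486.6

Total dependency ratio = (youth + elderly) / working-age × 100
63.2 = (Y + 178.3) / 1,052.0 × 100
⇒ 486.6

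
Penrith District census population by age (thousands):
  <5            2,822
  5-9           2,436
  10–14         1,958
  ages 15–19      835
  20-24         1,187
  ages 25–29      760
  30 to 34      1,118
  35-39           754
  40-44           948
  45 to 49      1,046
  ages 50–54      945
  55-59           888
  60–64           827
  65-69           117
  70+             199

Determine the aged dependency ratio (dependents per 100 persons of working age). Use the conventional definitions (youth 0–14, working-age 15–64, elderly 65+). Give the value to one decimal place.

0–14: 2,822 + 2,436 + 1,958 = 7,216
15–64: 835 + 1,187 + 760 + 1,118 + 754 + 948 + 1,046 + 945 + 888 + 827 = 9,308
65+: 117 + 199 = 316
Old-age dependency ratio = 316 / 9,308 × 100 = 3.4

Old-age dependency ratio: 3.4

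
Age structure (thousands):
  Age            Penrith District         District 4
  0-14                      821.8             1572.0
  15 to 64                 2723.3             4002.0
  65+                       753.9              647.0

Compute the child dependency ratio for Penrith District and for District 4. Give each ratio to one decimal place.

Penrith District: 30.2
District 4: 39.3

Penrith District: 821.8 / 2723.3 × 100 = 30.2
District 4: 1572.0 / 4002.0 × 100 = 39.3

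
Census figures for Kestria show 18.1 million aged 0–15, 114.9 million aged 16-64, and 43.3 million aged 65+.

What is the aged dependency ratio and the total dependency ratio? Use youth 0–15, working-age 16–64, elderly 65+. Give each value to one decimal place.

Old-age dependency ratio: 37.7
Total dependency ratio: 53.4

Old-age dependency ratio = 43.3 / 114.9 × 100 = 37.7
Total dependency ratio = (18.1 + 43.3) / 114.9 × 100 = 61.4 / 114.9 × 100 = 53.4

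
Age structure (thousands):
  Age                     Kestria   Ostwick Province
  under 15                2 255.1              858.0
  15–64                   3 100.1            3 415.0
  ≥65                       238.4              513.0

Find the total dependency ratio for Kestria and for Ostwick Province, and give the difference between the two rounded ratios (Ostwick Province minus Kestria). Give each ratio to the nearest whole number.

Kestria: 80
Ostwick Province: 40
Difference: -40

Kestria: (2 255.1 + 238.4) / 3 100.1 × 100 = 2 493.5 / 3 100.1 × 100 = 80
Ostwick Province: (858.0 + 513.0) / 3 415.0 × 100 = 1 371.0 / 3 415.0 × 100 = 40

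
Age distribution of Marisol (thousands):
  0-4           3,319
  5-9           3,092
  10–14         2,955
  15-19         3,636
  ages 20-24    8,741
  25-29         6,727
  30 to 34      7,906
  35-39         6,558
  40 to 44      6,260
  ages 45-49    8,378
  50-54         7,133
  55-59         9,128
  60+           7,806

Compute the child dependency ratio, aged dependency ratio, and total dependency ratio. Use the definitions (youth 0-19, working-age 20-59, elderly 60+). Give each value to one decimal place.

0–19: 3,319 + 3,092 + 2,955 + 3,636 = 13,002
20–59: 8,741 + 6,727 + 7,906 + 6,558 + 6,260 + 8,378 + 7,133 + 9,128 = 60,831
60+: 7,806
Youth dependency ratio = 13,002 / 60,831 × 100 = 21.4
Old-age dependency ratio = 7,806 / 60,831 × 100 = 12.8
Total dependency ratio = (13,002 + 7,806) / 60,831 × 100 = 20,808 / 60,831 × 100 = 34.2

Youth dependency ratio: 21.4
Old-age dependency ratio: 12.8
Total dependency ratio: 34.2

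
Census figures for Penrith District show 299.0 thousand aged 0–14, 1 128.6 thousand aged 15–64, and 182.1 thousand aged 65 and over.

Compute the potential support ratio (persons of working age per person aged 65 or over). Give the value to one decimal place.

Potential support ratio = 1 128.6 / 182.1 = 6.2

Potential support ratio: 6.2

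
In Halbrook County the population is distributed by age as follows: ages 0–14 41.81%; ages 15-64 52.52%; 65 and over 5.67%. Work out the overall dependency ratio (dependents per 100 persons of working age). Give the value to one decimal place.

Total dependency ratio = (41.81 + 5.67) / 52.52 × 100 = 47.48 / 52.52 × 100 = 90.4

Total dependency ratio: 90.4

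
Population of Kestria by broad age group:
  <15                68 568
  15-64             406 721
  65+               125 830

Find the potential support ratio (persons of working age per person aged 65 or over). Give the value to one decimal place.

Potential support ratio = 406 721 / 125 830 = 3.2

Potential support ratio: 3.2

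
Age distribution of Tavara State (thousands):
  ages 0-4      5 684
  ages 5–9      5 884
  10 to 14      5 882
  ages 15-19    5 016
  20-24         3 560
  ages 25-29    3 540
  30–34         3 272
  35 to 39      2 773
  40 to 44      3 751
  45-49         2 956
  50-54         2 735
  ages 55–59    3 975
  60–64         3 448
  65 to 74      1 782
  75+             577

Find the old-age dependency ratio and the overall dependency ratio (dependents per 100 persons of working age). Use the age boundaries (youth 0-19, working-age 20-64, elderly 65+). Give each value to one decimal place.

0–19: 5 684 + 5 884 + 5 882 + 5 016 = 22 466
20–64: 3 560 + 3 540 + 3 272 + 2 773 + 3 751 + 2 956 + 2 735 + 3 975 + 3 448 = 30 010
65+: 1 782 + 577 = 2 359
Old-age dependency ratio = 2 359 / 30 010 × 100 = 7.9
Total dependency ratio = (22 466 + 2 359) / 30 010 × 100 = 24 825 / 30 010 × 100 = 82.7

Old-age dependency ratio: 7.9
Total dependency ratio: 82.7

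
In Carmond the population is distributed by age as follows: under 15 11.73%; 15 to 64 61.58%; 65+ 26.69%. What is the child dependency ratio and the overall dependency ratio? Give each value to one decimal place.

Youth dependency ratio = 11.73 / 61.58 × 100 = 19.0
Total dependency ratio = (11.73 + 26.69) / 61.58 × 100 = 38.42 / 61.58 × 100 = 62.4

Youth dependency ratio: 19.0
Total dependency ratio: 62.4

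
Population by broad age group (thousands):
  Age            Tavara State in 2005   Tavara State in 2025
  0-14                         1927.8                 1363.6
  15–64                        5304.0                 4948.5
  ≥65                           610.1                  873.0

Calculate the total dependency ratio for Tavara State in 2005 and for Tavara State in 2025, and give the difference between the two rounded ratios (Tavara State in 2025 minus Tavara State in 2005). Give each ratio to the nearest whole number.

Tavara State in 2005: 48
Tavara State in 2025: 45
Difference: -3

Tavara State in 2005: (1927.8 + 610.1) / 5304.0 × 100 = 2537.9 / 5304.0 × 100 = 48
Tavara State in 2025: (1363.6 + 873.0) / 4948.5 × 100 = 2236.6 / 4948.5 × 100 = 45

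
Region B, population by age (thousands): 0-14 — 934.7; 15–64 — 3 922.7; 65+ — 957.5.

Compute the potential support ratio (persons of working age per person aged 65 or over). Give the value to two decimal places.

Potential support ratio: 4.10

Potential support ratio = 3 922.7 / 957.5 = 4.10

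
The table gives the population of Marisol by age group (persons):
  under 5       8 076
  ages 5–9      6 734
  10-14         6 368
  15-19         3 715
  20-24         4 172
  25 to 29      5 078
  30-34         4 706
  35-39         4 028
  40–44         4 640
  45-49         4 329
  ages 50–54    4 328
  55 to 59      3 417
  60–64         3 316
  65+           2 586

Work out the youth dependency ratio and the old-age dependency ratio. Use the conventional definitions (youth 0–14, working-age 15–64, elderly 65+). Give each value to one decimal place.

Youth dependency ratio: 50.8
Old-age dependency ratio: 6.2

0–14: 8 076 + 6 734 + 6 368 = 21 178
15–64: 3 715 + 4 172 + 5 078 + 4 706 + 4 028 + 4 640 + 4 329 + 4 328 + 3 417 + 3 316 = 41 729
65+: 2 586
Youth dependency ratio = 21 178 / 41 729 × 100 = 50.8
Old-age dependency ratio = 2 586 / 41 729 × 100 = 6.2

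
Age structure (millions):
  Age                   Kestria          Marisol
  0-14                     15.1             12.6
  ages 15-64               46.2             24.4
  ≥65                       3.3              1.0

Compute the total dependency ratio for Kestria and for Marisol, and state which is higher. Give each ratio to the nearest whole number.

Kestria: (15.1 + 3.3) / 46.2 × 100 = 18.4 / 46.2 × 100 = 40
Marisol: (12.6 + 1.0) / 24.4 × 100 = 13.6 / 24.4 × 100 = 56

Kestria: 40
Marisol: 56
Higher: Marisol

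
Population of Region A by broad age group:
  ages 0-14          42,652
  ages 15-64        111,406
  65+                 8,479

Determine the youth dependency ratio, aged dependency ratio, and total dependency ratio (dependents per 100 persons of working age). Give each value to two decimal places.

Youth dependency ratio: 38.29
Old-age dependency ratio: 7.61
Total dependency ratio: 45.90

Youth dependency ratio = 42,652 / 111,406 × 100 = 38.29
Old-age dependency ratio = 8,479 / 111,406 × 100 = 7.61
Total dependency ratio = (42,652 + 8,479) / 111,406 × 100 = 51,131 / 111,406 × 100 = 45.90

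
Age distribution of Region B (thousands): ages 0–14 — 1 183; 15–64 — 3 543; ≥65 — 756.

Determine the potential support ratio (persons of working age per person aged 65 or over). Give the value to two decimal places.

Potential support ratio = 3 543 / 756 = 4.69

Potential support ratio: 4.69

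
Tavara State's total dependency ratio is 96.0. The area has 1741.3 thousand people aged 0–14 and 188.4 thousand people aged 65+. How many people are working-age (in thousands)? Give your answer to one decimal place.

Total dependency ratio = (youth + elderly) / working-age × 100
96.0 = (1741.3 + 188.4) / W × 100
⇒ 2010.1

Working-age: 2010.1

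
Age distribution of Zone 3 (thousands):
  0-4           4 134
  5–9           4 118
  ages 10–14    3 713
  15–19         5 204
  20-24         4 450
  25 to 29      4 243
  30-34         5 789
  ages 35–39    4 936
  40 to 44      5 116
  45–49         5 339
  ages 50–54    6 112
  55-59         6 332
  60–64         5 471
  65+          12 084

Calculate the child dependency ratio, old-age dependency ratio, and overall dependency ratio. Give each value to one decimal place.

Youth dependency ratio: 22.6
Old-age dependency ratio: 22.8
Total dependency ratio: 45.4

0–14: 4 134 + 4 118 + 3 713 = 11 965
15–64: 5 204 + 4 450 + 4 243 + 5 789 + 4 936 + 5 116 + 5 339 + 6 112 + 6 332 + 5 471 = 52 992
65+: 12 084
Youth dependency ratio = 11 965 / 52 992 × 100 = 22.6
Old-age dependency ratio = 12 084 / 52 992 × 100 = 22.8
Total dependency ratio = (11 965 + 12 084) / 52 992 × 100 = 24 049 / 52 992 × 100 = 45.4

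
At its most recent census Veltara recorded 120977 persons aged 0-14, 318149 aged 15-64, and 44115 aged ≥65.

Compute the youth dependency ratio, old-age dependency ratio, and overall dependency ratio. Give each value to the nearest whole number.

Youth dependency ratio: 38
Old-age dependency ratio: 14
Total dependency ratio: 52

Youth dependency ratio = 120977 / 318149 × 100 = 38
Old-age dependency ratio = 44115 / 318149 × 100 = 14
Total dependency ratio = (120977 + 44115) / 318149 × 100 = 165092 / 318149 × 100 = 52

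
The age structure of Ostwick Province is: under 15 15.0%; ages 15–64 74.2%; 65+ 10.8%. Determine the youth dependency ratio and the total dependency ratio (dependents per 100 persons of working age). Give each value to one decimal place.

Youth dependency ratio: 20.2
Total dependency ratio: 34.8

Youth dependency ratio = 15.0 / 74.2 × 100 = 20.2
Total dependency ratio = (15.0 + 10.8) / 74.2 × 100 = 25.8 / 74.2 × 100 = 34.8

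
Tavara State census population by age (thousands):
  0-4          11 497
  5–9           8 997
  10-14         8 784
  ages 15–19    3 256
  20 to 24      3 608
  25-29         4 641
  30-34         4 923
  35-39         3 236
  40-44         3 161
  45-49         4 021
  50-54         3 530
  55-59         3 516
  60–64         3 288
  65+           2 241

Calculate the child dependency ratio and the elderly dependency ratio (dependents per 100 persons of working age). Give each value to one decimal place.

0–14: 11 497 + 8 997 + 8 784 = 29 278
15–64: 3 256 + 3 608 + 4 641 + 4 923 + 3 236 + 3 161 + 4 021 + 3 530 + 3 516 + 3 288 = 37 180
65+: 2 241
Youth dependency ratio = 29 278 / 37 180 × 100 = 78.7
Old-age dependency ratio = 2 241 / 37 180 × 100 = 6.0

Youth dependency ratio: 78.7
Old-age dependency ratio: 6.0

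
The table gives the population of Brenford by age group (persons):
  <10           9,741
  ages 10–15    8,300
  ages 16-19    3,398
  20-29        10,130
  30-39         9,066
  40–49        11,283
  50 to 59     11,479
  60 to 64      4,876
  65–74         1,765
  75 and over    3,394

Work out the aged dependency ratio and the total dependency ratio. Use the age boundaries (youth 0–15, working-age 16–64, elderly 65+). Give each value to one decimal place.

0–15: 9,741 + 8,300 = 18,041
16–64: 3,398 + 10,130 + 9,066 + 11,283 + 11,479 + 4,876 = 50,232
65+: 1,765 + 3,394 = 5,159
Old-age dependency ratio = 5,159 / 50,232 × 100 = 10.3
Total dependency ratio = (18,041 + 5,159) / 50,232 × 100 = 23,200 / 50,232 × 100 = 46.2

Old-age dependency ratio: 10.3
Total dependency ratio: 46.2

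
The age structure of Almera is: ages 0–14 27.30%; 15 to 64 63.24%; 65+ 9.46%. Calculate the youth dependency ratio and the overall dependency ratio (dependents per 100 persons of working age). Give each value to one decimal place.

Youth dependency ratio: 43.2
Total dependency ratio: 58.1

Youth dependency ratio = 27.30 / 63.24 × 100 = 43.2
Total dependency ratio = (27.30 + 9.46) / 63.24 × 100 = 36.76 / 63.24 × 100 = 58.1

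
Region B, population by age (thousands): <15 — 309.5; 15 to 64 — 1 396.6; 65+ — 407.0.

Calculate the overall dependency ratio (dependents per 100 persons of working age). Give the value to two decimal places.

Total dependency ratio: 51.30

Total dependency ratio = (309.5 + 407.0) / 1 396.6 × 100 = 716.5 / 1 396.6 × 100 = 51.30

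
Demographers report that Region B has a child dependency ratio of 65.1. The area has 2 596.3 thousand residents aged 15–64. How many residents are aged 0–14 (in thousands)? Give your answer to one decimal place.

Youth dependency ratio = youth / working-age × 100
65.1 = Y / 2 596.3 × 100
⇒ 1 690.2

Aged 0–14: 1 690.2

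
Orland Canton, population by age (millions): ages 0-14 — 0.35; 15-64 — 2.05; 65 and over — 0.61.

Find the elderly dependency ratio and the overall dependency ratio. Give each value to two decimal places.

Old-age dependency ratio: 29.76
Total dependency ratio: 46.83

Old-age dependency ratio = 0.61 / 2.05 × 100 = 29.76
Total dependency ratio = (0.35 + 0.61) / 2.05 × 100 = 0.96 / 2.05 × 100 = 46.83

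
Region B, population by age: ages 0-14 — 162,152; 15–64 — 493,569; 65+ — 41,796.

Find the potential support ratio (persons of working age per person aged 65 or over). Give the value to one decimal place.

Potential support ratio = 493,569 / 41,796 = 11.8

Potential support ratio: 11.8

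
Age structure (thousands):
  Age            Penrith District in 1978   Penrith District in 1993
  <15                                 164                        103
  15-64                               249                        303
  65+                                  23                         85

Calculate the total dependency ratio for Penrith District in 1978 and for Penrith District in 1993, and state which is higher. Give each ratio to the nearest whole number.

Penrith District in 1978: (164 + 23) / 249 × 100 = 187 / 249 × 100 = 75
Penrith District in 1993: (103 + 85) / 303 × 100 = 188 / 303 × 100 = 62

Penrith District in 1978: 75
Penrith District in 1993: 62
Higher: Penrith District in 1978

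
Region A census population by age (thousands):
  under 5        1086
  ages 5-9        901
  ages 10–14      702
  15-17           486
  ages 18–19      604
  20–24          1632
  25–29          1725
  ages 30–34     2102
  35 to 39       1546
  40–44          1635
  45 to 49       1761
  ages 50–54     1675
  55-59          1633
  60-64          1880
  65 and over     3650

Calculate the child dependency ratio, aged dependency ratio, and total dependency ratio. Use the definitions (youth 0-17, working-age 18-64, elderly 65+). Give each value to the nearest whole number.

Youth dependency ratio: 20
Old-age dependency ratio: 23
Total dependency ratio: 42

0–17: 1086 + 901 + 702 + 486 = 3175
18–64: 604 + 1632 + 1725 + 2102 + 1546 + 1635 + 1761 + 1675 + 1633 + 1880 = 16193
65+: 3650
Youth dependency ratio = 3175 / 16193 × 100 = 20
Old-age dependency ratio = 3650 / 16193 × 100 = 23
Total dependency ratio = (3175 + 3650) / 16193 × 100 = 6825 / 16193 × 100 = 42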